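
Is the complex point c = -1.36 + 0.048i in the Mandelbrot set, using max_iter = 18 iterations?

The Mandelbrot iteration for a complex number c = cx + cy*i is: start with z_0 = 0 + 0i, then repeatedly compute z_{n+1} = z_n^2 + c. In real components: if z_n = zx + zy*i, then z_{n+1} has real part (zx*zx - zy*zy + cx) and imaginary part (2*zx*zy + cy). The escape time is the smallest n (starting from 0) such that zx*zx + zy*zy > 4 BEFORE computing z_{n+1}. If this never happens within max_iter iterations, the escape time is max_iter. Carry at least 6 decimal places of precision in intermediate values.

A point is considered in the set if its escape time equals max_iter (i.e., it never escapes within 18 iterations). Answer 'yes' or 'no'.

Answer: yes

Derivation:
z_0 = 0 + 0i, c = -1.3600 + 0.0480i
Iter 1: z = -1.3600 + 0.0480i, |z|^2 = 1.8519
Iter 2: z = 0.4873 + -0.0826i, |z|^2 = 0.2443
Iter 3: z = -1.1294 + -0.0325i, |z|^2 = 1.2765
Iter 4: z = -0.0856 + 0.1213i, |z|^2 = 0.0220
Iter 5: z = -1.3674 + 0.0272i, |z|^2 = 1.8705
Iter 6: z = 0.5090 + -0.0265i, |z|^2 = 0.2598
Iter 7: z = -1.1016 + 0.0211i, |z|^2 = 1.2140
Iter 8: z = -0.1469 + 0.0016i, |z|^2 = 0.0216
Iter 9: z = -1.3384 + 0.0475i, |z|^2 = 1.7936
Iter 10: z = 0.4291 + -0.0792i, |z|^2 = 0.1904
Iter 11: z = -1.1821 + -0.0200i, |z|^2 = 1.3979
Iter 12: z = 0.0371 + 0.0953i, |z|^2 = 0.0104
Iter 13: z = -1.3677 + 0.0551i, |z|^2 = 1.8736
Iter 14: z = 0.5076 + -0.1026i, |z|^2 = 0.2682
Iter 15: z = -1.1129 + -0.0562i, |z|^2 = 1.2417
Iter 16: z = -0.1246 + 0.1730i, |z|^2 = 0.0455
Iter 17: z = -1.3744 + 0.0049i, |z|^2 = 1.8890
Did not escape in 18 iterations → in set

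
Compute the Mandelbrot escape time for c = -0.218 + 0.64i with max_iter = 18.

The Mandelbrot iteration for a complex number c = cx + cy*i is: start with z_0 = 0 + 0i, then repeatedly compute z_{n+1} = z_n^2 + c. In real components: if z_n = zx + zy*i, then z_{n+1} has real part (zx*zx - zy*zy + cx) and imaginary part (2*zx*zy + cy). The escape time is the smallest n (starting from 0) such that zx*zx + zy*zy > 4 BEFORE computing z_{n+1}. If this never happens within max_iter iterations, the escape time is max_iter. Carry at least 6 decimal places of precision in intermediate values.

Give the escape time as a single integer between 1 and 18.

Answer: 18

Derivation:
z_0 = 0 + 0i, c = -0.2180 + 0.6400i
Iter 1: z = -0.2180 + 0.6400i, |z|^2 = 0.4571
Iter 2: z = -0.5801 + 0.3610i, |z|^2 = 0.4668
Iter 3: z = -0.0118 + 0.2212i, |z|^2 = 0.0491
Iter 4: z = -0.2668 + 0.6348i, |z|^2 = 0.4741
Iter 5: z = -0.5498 + 0.3013i, |z|^2 = 0.3930
Iter 6: z = -0.0065 + 0.3087i, |z|^2 = 0.0954
Iter 7: z = -0.3133 + 0.6360i, |z|^2 = 0.5026
Iter 8: z = -0.5243 + 0.2415i, |z|^2 = 0.3332
Iter 9: z = -0.0014 + 0.3867i, |z|^2 = 0.1496
Iter 10: z = -0.3676 + 0.6389i, |z|^2 = 0.5433
Iter 11: z = -0.4911 + 0.1703i, |z|^2 = 0.2702
Iter 12: z = -0.0059 + 0.4727i, |z|^2 = 0.2235
Iter 13: z = -0.4414 + 0.6345i, |z|^2 = 0.5974
Iter 14: z = -0.4257 + 0.0799i, |z|^2 = 0.1876
Iter 15: z = -0.0432 + 0.5720i, |z|^2 = 0.3290
Iter 16: z = -0.5433 + 0.5906i, |z|^2 = 0.6440
Iter 17: z = -0.2717 + -0.0018i, |z|^2 = 0.0738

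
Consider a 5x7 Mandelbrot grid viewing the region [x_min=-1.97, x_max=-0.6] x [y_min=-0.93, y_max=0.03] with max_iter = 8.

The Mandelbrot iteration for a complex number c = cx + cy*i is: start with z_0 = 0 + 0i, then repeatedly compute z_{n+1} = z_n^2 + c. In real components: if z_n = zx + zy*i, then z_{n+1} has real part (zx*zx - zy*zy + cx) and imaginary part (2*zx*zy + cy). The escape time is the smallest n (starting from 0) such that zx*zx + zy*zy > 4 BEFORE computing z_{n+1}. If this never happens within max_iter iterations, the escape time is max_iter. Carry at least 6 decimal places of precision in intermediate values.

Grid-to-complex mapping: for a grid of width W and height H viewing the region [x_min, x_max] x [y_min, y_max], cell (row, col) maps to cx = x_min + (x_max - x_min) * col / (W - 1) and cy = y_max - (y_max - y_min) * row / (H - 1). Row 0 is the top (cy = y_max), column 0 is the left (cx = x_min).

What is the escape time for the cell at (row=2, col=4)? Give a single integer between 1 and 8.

Answer: 8

Derivation:
z_0 = 0 + 0i, c = -0.6000 + -0.2900i
Iter 1: z = -0.6000 + -0.2900i, |z|^2 = 0.4441
Iter 2: z = -0.3241 + 0.0580i, |z|^2 = 0.1084
Iter 3: z = -0.4983 + -0.3276i, |z|^2 = 0.3556
Iter 4: z = -0.4590 + 0.0365i, |z|^2 = 0.2120
Iter 5: z = -0.3907 + -0.3235i, |z|^2 = 0.2573
Iter 6: z = -0.5520 + -0.0372i, |z|^2 = 0.3061
Iter 7: z = -0.2966 + -0.2489i, |z|^2 = 0.1499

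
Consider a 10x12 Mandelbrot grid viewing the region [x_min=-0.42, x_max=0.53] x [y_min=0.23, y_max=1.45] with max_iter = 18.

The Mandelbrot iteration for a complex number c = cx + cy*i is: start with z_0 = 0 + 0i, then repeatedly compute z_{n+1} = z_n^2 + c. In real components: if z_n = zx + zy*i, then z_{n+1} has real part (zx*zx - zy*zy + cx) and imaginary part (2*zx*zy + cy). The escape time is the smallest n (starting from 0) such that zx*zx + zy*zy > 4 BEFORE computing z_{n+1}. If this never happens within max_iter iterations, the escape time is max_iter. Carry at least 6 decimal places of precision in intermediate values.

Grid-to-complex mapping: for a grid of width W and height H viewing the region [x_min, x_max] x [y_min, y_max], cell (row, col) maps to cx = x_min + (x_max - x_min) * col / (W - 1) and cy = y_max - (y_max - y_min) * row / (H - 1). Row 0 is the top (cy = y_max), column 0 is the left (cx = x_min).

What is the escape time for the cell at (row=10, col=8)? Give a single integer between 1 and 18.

Answer: 18

Derivation:
z_0 = 0 + 0i, c = 0.4244 + 0.3409i
Iter 1: z = 0.4244 + 0.3409i, |z|^2 = 0.2964
Iter 2: z = 0.4884 + 0.6303i, |z|^2 = 0.6358
Iter 3: z = 0.2657 + 0.9566i, |z|^2 = 0.9856
Iter 4: z = -0.4200 + 0.8492i, |z|^2 = 0.8975
Iter 5: z = -0.1203 + -0.3724i, |z|^2 = 0.1531
Iter 6: z = 0.3002 + 0.4305i, |z|^2 = 0.2755
Iter 7: z = 0.3293 + 0.5994i, |z|^2 = 0.4677
Iter 8: z = 0.1736 + 0.7357i, |z|^2 = 0.5713
Iter 9: z = -0.0866 + 0.5963i, |z|^2 = 0.3631
Iter 10: z = 0.0764 + 0.2376i, |z|^2 = 0.0623
Iter 11: z = 0.3738 + 0.3772i, |z|^2 = 0.2820
Iter 12: z = 0.4219 + 0.6229i, |z|^2 = 0.5660
Iter 13: z = 0.2144 + 0.8665i, |z|^2 = 0.7968
Iter 14: z = -0.2805 + 0.7125i, |z|^2 = 0.5863
Iter 15: z = -0.0045 + -0.0587i, |z|^2 = 0.0035
Iter 16: z = 0.4210 + 0.3414i, |z|^2 = 0.2938
Iter 17: z = 0.4851 + 0.6284i, |z|^2 = 0.6302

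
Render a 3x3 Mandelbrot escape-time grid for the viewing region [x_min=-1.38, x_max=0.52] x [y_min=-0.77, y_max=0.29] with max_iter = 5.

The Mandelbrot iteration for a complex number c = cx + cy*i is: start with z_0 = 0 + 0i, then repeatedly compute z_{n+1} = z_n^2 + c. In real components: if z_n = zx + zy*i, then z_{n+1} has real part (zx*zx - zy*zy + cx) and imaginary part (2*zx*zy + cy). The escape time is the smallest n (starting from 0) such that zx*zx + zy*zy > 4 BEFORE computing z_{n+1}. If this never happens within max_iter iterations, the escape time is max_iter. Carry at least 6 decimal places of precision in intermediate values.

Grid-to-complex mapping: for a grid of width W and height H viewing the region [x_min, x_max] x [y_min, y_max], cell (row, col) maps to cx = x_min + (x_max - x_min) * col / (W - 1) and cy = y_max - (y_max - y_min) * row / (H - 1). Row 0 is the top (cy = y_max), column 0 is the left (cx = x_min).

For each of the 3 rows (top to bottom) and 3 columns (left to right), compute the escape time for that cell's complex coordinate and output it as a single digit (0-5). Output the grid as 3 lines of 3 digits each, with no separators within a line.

(row=0, col=0): c = -1.3800 + 0.2900i → escape time 5
(row=0, col=1): c = -0.4300 + 0.2900i → escape time 5
(row=0, col=2): c = 0.5200 + 0.2900i → escape time 5
(row=1, col=0): c = -1.3800 + -0.2400i → escape time 5
(row=1, col=1): c = -0.4300 + -0.2400i → escape time 5
(row=1, col=2): c = 0.5200 + -0.2400i → escape time 5
(row=2, col=0): c = -1.3800 + -0.7700i → escape time 3
(row=2, col=1): c = -0.4300 + -0.7700i → escape time 5
(row=2, col=2): c = 0.5200 + -0.7700i → escape time 3

Answer: 555
555
353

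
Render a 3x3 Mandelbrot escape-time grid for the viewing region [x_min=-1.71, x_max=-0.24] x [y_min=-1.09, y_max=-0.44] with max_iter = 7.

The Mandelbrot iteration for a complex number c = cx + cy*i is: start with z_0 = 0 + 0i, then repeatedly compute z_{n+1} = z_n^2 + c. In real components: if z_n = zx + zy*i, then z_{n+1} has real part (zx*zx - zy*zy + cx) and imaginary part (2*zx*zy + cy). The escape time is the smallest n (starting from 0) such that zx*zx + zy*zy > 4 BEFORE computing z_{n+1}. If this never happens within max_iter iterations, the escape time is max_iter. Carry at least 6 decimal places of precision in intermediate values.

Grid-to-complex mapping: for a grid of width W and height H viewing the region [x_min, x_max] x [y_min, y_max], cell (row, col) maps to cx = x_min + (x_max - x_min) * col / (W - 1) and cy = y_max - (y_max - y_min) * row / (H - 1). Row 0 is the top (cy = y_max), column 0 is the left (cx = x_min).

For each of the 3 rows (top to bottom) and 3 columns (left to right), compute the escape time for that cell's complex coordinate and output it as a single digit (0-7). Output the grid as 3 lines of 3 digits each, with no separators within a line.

(row=0, col=0): c = -1.7100 + -0.4400i → escape time 3
(row=0, col=1): c = -0.9750 + -0.4400i → escape time 6
(row=0, col=2): c = -0.2400 + -0.4400i → escape time 7
(row=1, col=0): c = -1.7100 + -0.7650i → escape time 3
(row=1, col=1): c = -0.9750 + -0.7650i → escape time 3
(row=1, col=2): c = -0.2400 + -0.7650i → escape time 7
(row=2, col=0): c = -1.7100 + -1.0900i → escape time 1
(row=2, col=1): c = -0.9750 + -1.0900i → escape time 3
(row=2, col=2): c = -0.2400 + -1.0900i → escape time 6

Answer: 367
337
136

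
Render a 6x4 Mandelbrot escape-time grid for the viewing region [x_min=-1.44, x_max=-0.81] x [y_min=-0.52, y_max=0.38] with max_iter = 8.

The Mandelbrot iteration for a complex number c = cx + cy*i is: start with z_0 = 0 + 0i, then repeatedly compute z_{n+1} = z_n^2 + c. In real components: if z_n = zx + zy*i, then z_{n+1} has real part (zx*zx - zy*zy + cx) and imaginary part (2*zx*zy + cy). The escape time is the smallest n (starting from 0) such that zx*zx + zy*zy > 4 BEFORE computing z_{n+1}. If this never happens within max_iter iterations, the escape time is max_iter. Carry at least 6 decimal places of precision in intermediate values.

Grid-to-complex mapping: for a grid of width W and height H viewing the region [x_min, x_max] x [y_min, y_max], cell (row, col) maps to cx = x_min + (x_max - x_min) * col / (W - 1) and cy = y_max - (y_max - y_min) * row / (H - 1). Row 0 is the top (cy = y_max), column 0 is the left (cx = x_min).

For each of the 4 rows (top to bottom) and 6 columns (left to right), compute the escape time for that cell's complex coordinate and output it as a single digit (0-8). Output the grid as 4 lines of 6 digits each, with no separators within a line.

Answer: 468878
888888
578888
335556

Derivation:
(row=0, col=0): c = -1.4400 + 0.3800i → escape time 4
(row=0, col=1): c = -1.3140 + 0.3800i → escape time 6
(row=0, col=2): c = -1.1880 + 0.3800i → escape time 8
(row=0, col=3): c = -1.0620 + 0.3800i → escape time 8
(row=0, col=4): c = -0.9360 + 0.3800i → escape time 7
(row=0, col=5): c = -0.8100 + 0.3800i → escape time 8
(row=1, col=0): c = -1.4400 + 0.0800i → escape time 8
(row=1, col=1): c = -1.3140 + 0.0800i → escape time 8
(row=1, col=2): c = -1.1880 + 0.0800i → escape time 8
(row=1, col=3): c = -1.0620 + 0.0800i → escape time 8
(row=1, col=4): c = -0.9360 + 0.0800i → escape time 8
(row=1, col=5): c = -0.8100 + 0.0800i → escape time 8
(row=2, col=0): c = -1.4400 + -0.2200i → escape time 5
(row=2, col=1): c = -1.3140 + -0.2200i → escape time 7
(row=2, col=2): c = -1.1880 + -0.2200i → escape time 8
(row=2, col=3): c = -1.0620 + -0.2200i → escape time 8
(row=2, col=4): c = -0.9360 + -0.2200i → escape time 8
(row=2, col=5): c = -0.8100 + -0.2200i → escape time 8
(row=3, col=0): c = -1.4400 + -0.5200i → escape time 3
(row=3, col=1): c = -1.3140 + -0.5200i → escape time 3
(row=3, col=2): c = -1.1880 + -0.5200i → escape time 5
(row=3, col=3): c = -1.0620 + -0.5200i → escape time 5
(row=3, col=4): c = -0.9360 + -0.5200i → escape time 5
(row=3, col=5): c = -0.8100 + -0.5200i → escape time 6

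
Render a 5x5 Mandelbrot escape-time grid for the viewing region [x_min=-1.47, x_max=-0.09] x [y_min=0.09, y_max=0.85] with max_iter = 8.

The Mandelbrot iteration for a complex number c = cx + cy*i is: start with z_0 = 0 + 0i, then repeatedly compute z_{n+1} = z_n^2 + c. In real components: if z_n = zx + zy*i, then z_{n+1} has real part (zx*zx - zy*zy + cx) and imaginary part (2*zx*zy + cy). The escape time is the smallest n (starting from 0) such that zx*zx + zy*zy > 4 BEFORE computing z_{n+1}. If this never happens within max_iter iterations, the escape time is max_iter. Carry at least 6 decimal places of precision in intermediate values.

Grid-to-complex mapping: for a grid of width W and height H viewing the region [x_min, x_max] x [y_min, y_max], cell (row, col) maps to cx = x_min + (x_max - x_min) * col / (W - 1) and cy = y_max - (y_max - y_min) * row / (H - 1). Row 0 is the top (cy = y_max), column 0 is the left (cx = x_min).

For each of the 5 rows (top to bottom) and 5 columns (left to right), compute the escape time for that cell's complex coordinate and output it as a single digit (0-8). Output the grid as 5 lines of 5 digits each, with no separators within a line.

(row=0, col=0): c = -1.4700 + 0.8500i → escape time 3
(row=0, col=1): c = -1.1250 + 0.8500i → escape time 3
(row=0, col=2): c = -0.7800 + 0.8500i → escape time 4
(row=0, col=3): c = -0.4350 + 0.8500i → escape time 5
(row=0, col=4): c = -0.0900 + 0.8500i → escape time 8
(row=1, col=0): c = -1.4700 + 0.6600i → escape time 3
(row=1, col=1): c = -1.1250 + 0.6600i → escape time 3
(row=1, col=2): c = -0.7800 + 0.6600i → escape time 5
(row=1, col=3): c = -0.4350 + 0.6600i → escape time 8
(row=1, col=4): c = -0.0900 + 0.6600i → escape time 8
(row=2, col=0): c = -1.4700 + 0.4700i → escape time 3
(row=2, col=1): c = -1.1250 + 0.4700i → escape time 5
(row=2, col=2): c = -0.7800 + 0.4700i → escape time 6
(row=2, col=3): c = -0.4350 + 0.4700i → escape time 8
(row=2, col=4): c = -0.0900 + 0.4700i → escape time 8
(row=3, col=0): c = -1.4700 + 0.2800i → escape time 5
(row=3, col=1): c = -1.1250 + 0.2800i → escape time 8
(row=3, col=2): c = -0.7800 + 0.2800i → escape time 8
(row=3, col=3): c = -0.4350 + 0.2800i → escape time 8
(row=3, col=4): c = -0.0900 + 0.2800i → escape time 8
(row=4, col=0): c = -1.4700 + 0.0900i → escape time 7
(row=4, col=1): c = -1.1250 + 0.0900i → escape time 8
(row=4, col=2): c = -0.7800 + 0.0900i → escape time 8
(row=4, col=3): c = -0.4350 + 0.0900i → escape time 8
(row=4, col=4): c = -0.0900 + 0.0900i → escape time 8

Answer: 33458
33588
35688
58888
78888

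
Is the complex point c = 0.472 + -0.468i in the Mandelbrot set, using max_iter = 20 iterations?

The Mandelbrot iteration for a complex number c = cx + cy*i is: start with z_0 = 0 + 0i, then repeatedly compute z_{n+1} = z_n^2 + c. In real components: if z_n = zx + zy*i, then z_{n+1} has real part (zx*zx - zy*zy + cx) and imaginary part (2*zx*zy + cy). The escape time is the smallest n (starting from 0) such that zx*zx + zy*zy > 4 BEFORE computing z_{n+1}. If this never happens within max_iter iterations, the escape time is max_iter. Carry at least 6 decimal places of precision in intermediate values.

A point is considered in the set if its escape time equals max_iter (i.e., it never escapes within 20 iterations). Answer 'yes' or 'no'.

Answer: no

Derivation:
z_0 = 0 + 0i, c = 0.4720 + -0.4680i
Iter 1: z = 0.4720 + -0.4680i, |z|^2 = 0.4418
Iter 2: z = 0.4758 + -0.9098i, |z|^2 = 1.0541
Iter 3: z = -0.1294 + -1.3337i, |z|^2 = 1.7955
Iter 4: z = -1.2900 + -0.1229i, |z|^2 = 1.6792
Iter 5: z = 2.1209 + -0.1509i, |z|^2 = 4.5211
Escaped at iteration 5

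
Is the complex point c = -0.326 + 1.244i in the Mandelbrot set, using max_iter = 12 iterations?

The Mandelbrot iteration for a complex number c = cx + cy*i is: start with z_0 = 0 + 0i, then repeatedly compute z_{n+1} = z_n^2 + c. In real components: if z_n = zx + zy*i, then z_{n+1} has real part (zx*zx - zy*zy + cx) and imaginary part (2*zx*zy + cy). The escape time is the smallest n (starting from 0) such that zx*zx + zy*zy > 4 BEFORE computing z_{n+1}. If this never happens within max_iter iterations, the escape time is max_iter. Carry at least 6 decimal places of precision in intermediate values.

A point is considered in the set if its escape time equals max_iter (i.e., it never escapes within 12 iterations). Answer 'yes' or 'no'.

z_0 = 0 + 0i, c = -0.3260 + 1.2440i
Iter 1: z = -0.3260 + 1.2440i, |z|^2 = 1.6538
Iter 2: z = -1.7673 + 0.4329i, |z|^2 = 3.3106
Iter 3: z = 2.6098 + -0.2861i, |z|^2 = 6.8929
Escaped at iteration 3

Answer: no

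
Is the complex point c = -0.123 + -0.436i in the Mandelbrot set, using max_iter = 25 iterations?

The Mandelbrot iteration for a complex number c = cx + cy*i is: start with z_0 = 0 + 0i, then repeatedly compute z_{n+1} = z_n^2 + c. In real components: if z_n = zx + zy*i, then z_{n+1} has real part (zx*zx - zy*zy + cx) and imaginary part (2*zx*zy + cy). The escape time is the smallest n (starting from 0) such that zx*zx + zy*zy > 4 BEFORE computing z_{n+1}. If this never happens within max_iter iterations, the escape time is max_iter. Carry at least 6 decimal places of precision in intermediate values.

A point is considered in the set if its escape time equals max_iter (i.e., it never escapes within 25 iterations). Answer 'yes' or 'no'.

Answer: yes

Derivation:
z_0 = 0 + 0i, c = -0.1230 + -0.4360i
Iter 1: z = -0.1230 + -0.4360i, |z|^2 = 0.2052
Iter 2: z = -0.2980 + -0.3287i, |z|^2 = 0.1969
Iter 3: z = -0.1423 + -0.2401i, |z|^2 = 0.0779
Iter 4: z = -0.1604 + -0.3677i, |z|^2 = 0.1609
Iter 5: z = -0.2325 + -0.3181i, |z|^2 = 0.1552
Iter 6: z = -0.1701 + -0.2881i, |z|^2 = 0.1120
Iter 7: z = -0.1771 + -0.3380i, |z|^2 = 0.1456
Iter 8: z = -0.2059 + -0.3163i, |z|^2 = 0.1424
Iter 9: z = -0.1807 + -0.3058i, |z|^2 = 0.1261
Iter 10: z = -0.1839 + -0.3255i, |z|^2 = 0.1398
Iter 11: z = -0.1952 + -0.3163i, |z|^2 = 0.1381
Iter 12: z = -0.1850 + -0.3125i, |z|^2 = 0.1319
Iter 13: z = -0.1865 + -0.3204i, |z|^2 = 0.1374
Iter 14: z = -0.1909 + -0.3165i, |z|^2 = 0.1366
Iter 15: z = -0.1867 + -0.3152i, |z|^2 = 0.1342
Iter 16: z = -0.1875 + -0.3183i, |z|^2 = 0.1364
Iter 17: z = -0.1892 + -0.3167i, |z|^2 = 0.1361
Iter 18: z = -0.1875 + -0.3162i, |z|^2 = 0.1351
Iter 19: z = -0.1878 + -0.3174i, |z|^2 = 0.1360
Iter 20: z = -0.1885 + -0.3168i, |z|^2 = 0.1359
Iter 21: z = -0.1878 + -0.3166i, |z|^2 = 0.1355
Iter 22: z = -0.1880 + -0.3171i, |z|^2 = 0.1359
Iter 23: z = -0.1882 + -0.3168i, |z|^2 = 0.1358
Iter 24: z = -0.1879 + -0.3167i, |z|^2 = 0.1357
Did not escape in 25 iterations → in set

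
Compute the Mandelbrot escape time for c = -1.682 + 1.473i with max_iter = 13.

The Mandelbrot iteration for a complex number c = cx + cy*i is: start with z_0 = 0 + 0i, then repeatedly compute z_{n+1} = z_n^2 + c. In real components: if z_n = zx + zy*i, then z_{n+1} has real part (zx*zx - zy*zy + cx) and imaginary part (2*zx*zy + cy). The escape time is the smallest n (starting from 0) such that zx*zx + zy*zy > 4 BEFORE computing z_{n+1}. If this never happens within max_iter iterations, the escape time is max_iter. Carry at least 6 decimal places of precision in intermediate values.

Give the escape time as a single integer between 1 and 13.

Answer: 1

Derivation:
z_0 = 0 + 0i, c = -1.6820 + 1.4730i
Iter 1: z = -1.6820 + 1.4730i, |z|^2 = 4.9989
Escaped at iteration 1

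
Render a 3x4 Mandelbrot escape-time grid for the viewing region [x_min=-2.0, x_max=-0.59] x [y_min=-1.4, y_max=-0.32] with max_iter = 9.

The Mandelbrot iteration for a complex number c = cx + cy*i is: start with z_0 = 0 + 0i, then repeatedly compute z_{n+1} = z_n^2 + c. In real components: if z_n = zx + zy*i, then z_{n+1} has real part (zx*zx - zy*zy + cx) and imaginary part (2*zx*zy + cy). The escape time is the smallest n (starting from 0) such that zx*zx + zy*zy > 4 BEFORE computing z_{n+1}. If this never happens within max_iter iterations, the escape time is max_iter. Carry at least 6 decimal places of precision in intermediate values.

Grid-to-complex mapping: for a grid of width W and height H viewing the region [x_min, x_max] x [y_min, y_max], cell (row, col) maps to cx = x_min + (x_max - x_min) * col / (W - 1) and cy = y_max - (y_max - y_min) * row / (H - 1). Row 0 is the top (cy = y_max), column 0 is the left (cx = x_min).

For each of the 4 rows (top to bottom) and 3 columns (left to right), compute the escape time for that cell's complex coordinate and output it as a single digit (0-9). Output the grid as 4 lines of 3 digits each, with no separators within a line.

Answer: 189
139
134
122

Derivation:
(row=0, col=0): c = -2.0000 + -0.3200i → escape time 1
(row=0, col=1): c = -1.2950 + -0.3200i → escape time 8
(row=0, col=2): c = -0.5900 + -0.3200i → escape time 9
(row=1, col=0): c = -2.0000 + -0.6800i → escape time 1
(row=1, col=1): c = -1.2950 + -0.6800i → escape time 3
(row=1, col=2): c = -0.5900 + -0.6800i → escape time 9
(row=2, col=0): c = -2.0000 + -1.0400i → escape time 1
(row=2, col=1): c = -1.2950 + -1.0400i → escape time 3
(row=2, col=2): c = -0.5900 + -1.0400i → escape time 4
(row=3, col=0): c = -2.0000 + -1.4000i → escape time 1
(row=3, col=1): c = -1.2950 + -1.4000i → escape time 2
(row=3, col=2): c = -0.5900 + -1.4000i → escape time 2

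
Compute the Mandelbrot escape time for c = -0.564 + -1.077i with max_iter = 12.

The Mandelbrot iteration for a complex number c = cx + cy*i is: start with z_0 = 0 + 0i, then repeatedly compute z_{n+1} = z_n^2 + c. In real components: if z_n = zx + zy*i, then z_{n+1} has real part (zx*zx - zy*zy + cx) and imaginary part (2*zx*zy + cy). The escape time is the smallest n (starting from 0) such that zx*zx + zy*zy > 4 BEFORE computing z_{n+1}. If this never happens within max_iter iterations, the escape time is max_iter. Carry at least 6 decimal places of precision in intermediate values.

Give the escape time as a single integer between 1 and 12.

z_0 = 0 + 0i, c = -0.5640 + -1.0770i
Iter 1: z = -0.5640 + -1.0770i, |z|^2 = 1.4780
Iter 2: z = -1.4058 + 0.1379i, |z|^2 = 1.9954
Iter 3: z = 1.3934 + -1.4646i, |z|^2 = 4.0865
Escaped at iteration 3

Answer: 3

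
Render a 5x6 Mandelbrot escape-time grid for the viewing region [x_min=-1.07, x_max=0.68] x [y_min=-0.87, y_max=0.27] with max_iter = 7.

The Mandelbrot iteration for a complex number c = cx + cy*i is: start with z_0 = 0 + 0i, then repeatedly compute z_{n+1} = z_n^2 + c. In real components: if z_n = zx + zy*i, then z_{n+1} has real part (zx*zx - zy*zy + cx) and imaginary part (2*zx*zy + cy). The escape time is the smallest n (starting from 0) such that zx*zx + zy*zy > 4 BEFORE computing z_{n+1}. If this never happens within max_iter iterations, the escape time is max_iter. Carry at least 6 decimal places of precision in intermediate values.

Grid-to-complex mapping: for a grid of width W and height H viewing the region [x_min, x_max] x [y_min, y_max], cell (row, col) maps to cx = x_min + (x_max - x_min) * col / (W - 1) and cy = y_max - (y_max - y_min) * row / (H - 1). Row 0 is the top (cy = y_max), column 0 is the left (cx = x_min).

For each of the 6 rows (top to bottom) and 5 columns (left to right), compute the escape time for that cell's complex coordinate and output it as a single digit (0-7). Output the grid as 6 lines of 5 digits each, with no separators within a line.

(row=0, col=0): c = -1.0700 + 0.2700i → escape time 7
(row=0, col=1): c = -0.6325 + 0.2700i → escape time 7
(row=0, col=2): c = -0.1950 + 0.2700i → escape time 7
(row=0, col=3): c = 0.2425 + 0.2700i → escape time 7
(row=0, col=4): c = 0.6800 + 0.2700i → escape time 3
(row=1, col=0): c = -1.0700 + 0.0420i → escape time 7
(row=1, col=1): c = -0.6325 + 0.0420i → escape time 7
(row=1, col=2): c = -0.1950 + 0.0420i → escape time 7
(row=1, col=3): c = 0.2425 + 0.0420i → escape time 7
(row=1, col=4): c = 0.6800 + 0.0420i → escape time 4
(row=2, col=0): c = -1.0700 + -0.1860i → escape time 7
(row=2, col=1): c = -0.6325 + -0.1860i → escape time 7
(row=2, col=2): c = -0.1950 + -0.1860i → escape time 7
(row=2, col=3): c = 0.2425 + -0.1860i → escape time 7
(row=2, col=4): c = 0.6800 + -0.1860i → escape time 3
(row=3, col=0): c = -1.0700 + -0.4140i → escape time 6
(row=3, col=1): c = -0.6325 + -0.4140i → escape time 7
(row=3, col=2): c = -0.1950 + -0.4140i → escape time 7
(row=3, col=3): c = 0.2425 + -0.4140i → escape time 7
(row=3, col=4): c = 0.6800 + -0.4140i → escape time 3
(row=4, col=0): c = -1.0700 + -0.6420i → escape time 4
(row=4, col=1): c = -0.6325 + -0.6420i → escape time 7
(row=4, col=2): c = -0.1950 + -0.6420i → escape time 7
(row=4, col=3): c = 0.2425 + -0.6420i → escape time 7
(row=4, col=4): c = 0.6800 + -0.6420i → escape time 3
(row=5, col=0): c = -1.0700 + -0.8700i → escape time 3
(row=5, col=1): c = -0.6325 + -0.8700i → escape time 4
(row=5, col=2): c = -0.1950 + -0.8700i → escape time 7
(row=5, col=3): c = 0.2425 + -0.8700i → escape time 4
(row=5, col=4): c = 0.6800 + -0.8700i → escape time 2

Answer: 77773
77774
77773
67773
47773
34742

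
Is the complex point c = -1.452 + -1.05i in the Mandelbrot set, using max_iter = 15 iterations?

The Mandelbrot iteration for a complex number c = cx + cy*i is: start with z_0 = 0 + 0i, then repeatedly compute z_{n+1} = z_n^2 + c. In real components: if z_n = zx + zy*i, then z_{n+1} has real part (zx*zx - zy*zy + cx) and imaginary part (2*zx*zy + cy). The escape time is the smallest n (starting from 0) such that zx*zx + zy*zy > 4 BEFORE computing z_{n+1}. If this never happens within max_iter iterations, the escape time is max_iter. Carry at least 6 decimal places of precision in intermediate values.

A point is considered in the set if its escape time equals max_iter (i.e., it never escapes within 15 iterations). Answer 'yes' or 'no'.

z_0 = 0 + 0i, c = -1.4520 + -1.0500i
Iter 1: z = -1.4520 + -1.0500i, |z|^2 = 3.2108
Iter 2: z = -0.4462 + 1.9992i, |z|^2 = 4.1959
Escaped at iteration 2

Answer: no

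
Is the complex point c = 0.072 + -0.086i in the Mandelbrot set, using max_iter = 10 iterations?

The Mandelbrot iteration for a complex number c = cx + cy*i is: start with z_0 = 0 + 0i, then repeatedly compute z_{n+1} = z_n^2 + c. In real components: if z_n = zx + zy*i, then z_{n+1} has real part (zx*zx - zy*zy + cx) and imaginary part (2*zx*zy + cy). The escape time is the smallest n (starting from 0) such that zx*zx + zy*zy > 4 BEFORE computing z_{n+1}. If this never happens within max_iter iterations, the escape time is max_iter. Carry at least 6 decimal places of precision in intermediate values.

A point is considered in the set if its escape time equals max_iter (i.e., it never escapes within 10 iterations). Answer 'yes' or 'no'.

Answer: yes

Derivation:
z_0 = 0 + 0i, c = 0.0720 + -0.0860i
Iter 1: z = 0.0720 + -0.0860i, |z|^2 = 0.0126
Iter 2: z = 0.0698 + -0.0984i, |z|^2 = 0.0145
Iter 3: z = 0.0672 + -0.0997i, |z|^2 = 0.0145
Iter 4: z = 0.0666 + -0.0994i, |z|^2 = 0.0143
Iter 5: z = 0.0666 + -0.0992i, |z|^2 = 0.0143
Iter 6: z = 0.0666 + -0.0992i, |z|^2 = 0.0143
Iter 7: z = 0.0666 + -0.0992i, |z|^2 = 0.0143
Iter 8: z = 0.0666 + -0.0992i, |z|^2 = 0.0143
Iter 9: z = 0.0666 + -0.0992i, |z|^2 = 0.0143
Did not escape in 10 iterations → in set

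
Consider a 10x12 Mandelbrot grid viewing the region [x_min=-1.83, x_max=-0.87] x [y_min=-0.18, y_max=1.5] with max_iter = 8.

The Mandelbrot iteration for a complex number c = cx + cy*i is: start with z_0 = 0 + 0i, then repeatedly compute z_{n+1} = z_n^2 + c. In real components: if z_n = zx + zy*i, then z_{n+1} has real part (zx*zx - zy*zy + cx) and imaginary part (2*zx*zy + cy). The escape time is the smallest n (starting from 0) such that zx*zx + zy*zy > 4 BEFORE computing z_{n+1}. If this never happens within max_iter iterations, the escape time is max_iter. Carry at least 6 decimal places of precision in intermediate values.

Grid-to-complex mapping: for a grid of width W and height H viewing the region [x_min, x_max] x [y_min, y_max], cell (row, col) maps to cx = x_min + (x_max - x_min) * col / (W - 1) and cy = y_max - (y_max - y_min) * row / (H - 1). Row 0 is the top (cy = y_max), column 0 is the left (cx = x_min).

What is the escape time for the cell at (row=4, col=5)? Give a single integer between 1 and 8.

z_0 = 0 + 0i, c = -1.2967 + 0.8891i
Iter 1: z = -1.2967 + 0.8891i, |z|^2 = 2.4718
Iter 2: z = -0.4058 + -1.4166i, |z|^2 = 2.1715
Iter 3: z = -3.1388 + 2.0388i, |z|^2 = 14.0089
Escaped at iteration 3

Answer: 3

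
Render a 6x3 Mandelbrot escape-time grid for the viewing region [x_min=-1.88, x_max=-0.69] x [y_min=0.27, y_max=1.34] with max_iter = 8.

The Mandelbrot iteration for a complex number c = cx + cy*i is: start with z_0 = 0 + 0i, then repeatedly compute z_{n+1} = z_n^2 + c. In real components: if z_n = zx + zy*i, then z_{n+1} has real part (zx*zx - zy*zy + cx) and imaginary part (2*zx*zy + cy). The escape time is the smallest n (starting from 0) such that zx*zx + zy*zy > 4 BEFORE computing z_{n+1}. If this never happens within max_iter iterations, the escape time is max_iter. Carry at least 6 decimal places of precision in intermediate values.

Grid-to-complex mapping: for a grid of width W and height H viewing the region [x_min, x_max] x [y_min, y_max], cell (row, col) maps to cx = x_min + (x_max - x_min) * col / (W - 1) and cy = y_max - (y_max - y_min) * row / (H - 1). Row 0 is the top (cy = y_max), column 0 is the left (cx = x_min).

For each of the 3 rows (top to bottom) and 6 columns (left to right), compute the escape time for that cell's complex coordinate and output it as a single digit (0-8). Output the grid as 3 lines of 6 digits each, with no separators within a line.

Answer: 112222
133334
345888

Derivation:
(row=0, col=0): c = -1.8800 + 1.3400i → escape time 1
(row=0, col=1): c = -1.6420 + 1.3400i → escape time 1
(row=0, col=2): c = -1.4040 + 1.3400i → escape time 2
(row=0, col=3): c = -1.1660 + 1.3400i → escape time 2
(row=0, col=4): c = -0.9280 + 1.3400i → escape time 2
(row=0, col=5): c = -0.6900 + 1.3400i → escape time 2
(row=1, col=0): c = -1.8800 + 0.8050i → escape time 1
(row=1, col=1): c = -1.6420 + 0.8050i → escape time 3
(row=1, col=2): c = -1.4040 + 0.8050i → escape time 3
(row=1, col=3): c = -1.1660 + 0.8050i → escape time 3
(row=1, col=4): c = -0.9280 + 0.8050i → escape time 3
(row=1, col=5): c = -0.6900 + 0.8050i → escape time 4
(row=2, col=0): c = -1.8800 + 0.2700i → escape time 3
(row=2, col=1): c = -1.6420 + 0.2700i → escape time 4
(row=2, col=2): c = -1.4040 + 0.2700i → escape time 5
(row=2, col=3): c = -1.1660 + 0.2700i → escape time 8
(row=2, col=4): c = -0.9280 + 0.2700i → escape time 8
(row=2, col=5): c = -0.6900 + 0.2700i → escape time 8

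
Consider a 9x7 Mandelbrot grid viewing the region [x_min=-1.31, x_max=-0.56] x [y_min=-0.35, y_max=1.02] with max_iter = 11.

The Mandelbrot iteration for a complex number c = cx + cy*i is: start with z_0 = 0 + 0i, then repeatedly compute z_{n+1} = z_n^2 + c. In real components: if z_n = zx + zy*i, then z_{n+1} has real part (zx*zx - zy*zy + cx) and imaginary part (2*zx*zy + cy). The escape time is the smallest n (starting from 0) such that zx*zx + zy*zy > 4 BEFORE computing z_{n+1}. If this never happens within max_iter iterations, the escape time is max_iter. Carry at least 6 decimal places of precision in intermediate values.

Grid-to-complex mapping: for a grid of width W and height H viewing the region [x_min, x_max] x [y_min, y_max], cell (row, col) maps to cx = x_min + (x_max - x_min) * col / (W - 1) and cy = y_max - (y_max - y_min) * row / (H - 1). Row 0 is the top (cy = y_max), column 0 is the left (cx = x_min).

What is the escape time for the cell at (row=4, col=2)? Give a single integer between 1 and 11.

Answer: 11

Derivation:
z_0 = 0 + 0i, c = -1.1225 + 0.1067i
Iter 1: z = -1.1225 + 0.1067i, |z|^2 = 1.2714
Iter 2: z = 0.1261 + -0.1328i, |z|^2 = 0.0335
Iter 3: z = -1.1242 + 0.0732i, |z|^2 = 1.2692
Iter 4: z = 0.1360 + -0.0578i, |z|^2 = 0.0219
Iter 5: z = -1.1073 + 0.0909i, |z|^2 = 1.2345
Iter 6: z = 0.0954 + -0.0947i, |z|^2 = 0.0181
Iter 7: z = -1.1224 + 0.0886i, |z|^2 = 1.2675
Iter 8: z = 0.1293 + -0.0922i, |z|^2 = 0.0252
Iter 9: z = -1.1143 + 0.0828i, |z|^2 = 1.2485
Iter 10: z = 0.1122 + -0.0779i, |z|^2 = 0.0187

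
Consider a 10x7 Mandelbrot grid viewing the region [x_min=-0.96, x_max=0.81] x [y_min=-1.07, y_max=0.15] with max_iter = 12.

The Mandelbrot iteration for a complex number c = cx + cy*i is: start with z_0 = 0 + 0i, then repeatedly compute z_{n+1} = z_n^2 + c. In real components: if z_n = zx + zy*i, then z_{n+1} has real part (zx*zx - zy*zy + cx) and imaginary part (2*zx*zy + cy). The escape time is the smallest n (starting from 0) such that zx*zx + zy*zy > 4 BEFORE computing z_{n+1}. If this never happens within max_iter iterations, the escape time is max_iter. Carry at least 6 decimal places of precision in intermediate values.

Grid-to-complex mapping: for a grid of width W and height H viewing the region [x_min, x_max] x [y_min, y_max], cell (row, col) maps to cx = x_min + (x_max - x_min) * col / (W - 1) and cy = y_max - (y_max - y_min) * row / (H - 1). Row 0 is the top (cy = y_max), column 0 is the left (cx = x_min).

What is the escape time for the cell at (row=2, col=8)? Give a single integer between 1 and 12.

z_0 = 0 + 0i, c = 0.6133 + -0.2567i
Iter 1: z = 0.6133 + -0.2567i, |z|^2 = 0.4421
Iter 2: z = 0.9236 + -0.5715i, |z|^2 = 1.1797
Iter 3: z = 1.1398 + -1.3124i, |z|^2 = 3.0216
Iter 4: z = 0.1901 + -3.2484i, |z|^2 = 10.5884
Escaped at iteration 4

Answer: 4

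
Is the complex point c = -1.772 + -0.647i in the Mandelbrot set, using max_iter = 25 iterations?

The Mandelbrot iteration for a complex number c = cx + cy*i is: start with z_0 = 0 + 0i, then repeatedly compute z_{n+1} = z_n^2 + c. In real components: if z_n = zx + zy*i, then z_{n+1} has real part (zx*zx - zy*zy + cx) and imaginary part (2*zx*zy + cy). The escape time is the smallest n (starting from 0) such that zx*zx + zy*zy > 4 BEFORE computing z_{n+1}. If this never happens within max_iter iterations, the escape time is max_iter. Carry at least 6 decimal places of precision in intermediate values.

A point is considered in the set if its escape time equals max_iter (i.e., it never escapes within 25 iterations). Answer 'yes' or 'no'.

Answer: no

Derivation:
z_0 = 0 + 0i, c = -1.7720 + -0.6470i
Iter 1: z = -1.7720 + -0.6470i, |z|^2 = 3.5586
Iter 2: z = 0.9494 + 1.6460i, |z|^2 = 3.6105
Iter 3: z = -3.5799 + 2.4783i, |z|^2 = 18.9575
Escaped at iteration 3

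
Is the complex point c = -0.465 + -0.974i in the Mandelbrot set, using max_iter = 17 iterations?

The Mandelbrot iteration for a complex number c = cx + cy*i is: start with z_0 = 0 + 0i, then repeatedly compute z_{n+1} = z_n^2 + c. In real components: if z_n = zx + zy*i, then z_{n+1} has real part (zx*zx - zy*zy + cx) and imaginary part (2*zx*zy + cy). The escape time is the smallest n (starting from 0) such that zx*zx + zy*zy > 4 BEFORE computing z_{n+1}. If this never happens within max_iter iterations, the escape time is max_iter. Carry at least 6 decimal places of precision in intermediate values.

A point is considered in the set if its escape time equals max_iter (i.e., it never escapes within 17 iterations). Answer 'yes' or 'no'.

z_0 = 0 + 0i, c = -0.4650 + -0.9740i
Iter 1: z = -0.4650 + -0.9740i, |z|^2 = 1.1649
Iter 2: z = -1.1975 + -0.0682i, |z|^2 = 1.4385
Iter 3: z = 0.9642 + -0.8107i, |z|^2 = 1.5870
Iter 4: z = -0.1925 + -2.5374i, |z|^2 = 6.4757
Escaped at iteration 4

Answer: no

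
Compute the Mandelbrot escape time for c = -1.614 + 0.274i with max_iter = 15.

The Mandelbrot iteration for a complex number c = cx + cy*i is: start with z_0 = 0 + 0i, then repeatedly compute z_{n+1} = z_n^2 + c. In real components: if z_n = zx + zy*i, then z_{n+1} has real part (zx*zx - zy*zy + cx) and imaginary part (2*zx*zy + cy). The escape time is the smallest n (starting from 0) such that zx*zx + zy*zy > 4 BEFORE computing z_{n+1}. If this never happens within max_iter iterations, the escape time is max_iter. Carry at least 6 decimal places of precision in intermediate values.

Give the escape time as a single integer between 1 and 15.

z_0 = 0 + 0i, c = -1.6140 + 0.2740i
Iter 1: z = -1.6140 + 0.2740i, |z|^2 = 2.6801
Iter 2: z = 0.9159 + -0.6105i, |z|^2 = 1.2116
Iter 3: z = -1.1478 + -0.8443i, |z|^2 = 2.0302
Iter 4: z = -1.0095 + 2.2121i, |z|^2 = 5.9123
Escaped at iteration 4

Answer: 4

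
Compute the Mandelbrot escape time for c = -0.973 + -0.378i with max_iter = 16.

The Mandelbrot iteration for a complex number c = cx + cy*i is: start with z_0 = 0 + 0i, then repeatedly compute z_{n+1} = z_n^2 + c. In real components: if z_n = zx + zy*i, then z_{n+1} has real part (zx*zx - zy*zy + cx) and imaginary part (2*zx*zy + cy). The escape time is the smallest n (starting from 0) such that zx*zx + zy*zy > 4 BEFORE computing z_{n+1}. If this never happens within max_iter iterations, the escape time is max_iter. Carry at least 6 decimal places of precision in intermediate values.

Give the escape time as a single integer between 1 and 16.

z_0 = 0 + 0i, c = -0.9730 + -0.3780i
Iter 1: z = -0.9730 + -0.3780i, |z|^2 = 1.0896
Iter 2: z = -0.1692 + 0.3576i, |z|^2 = 0.1565
Iter 3: z = -1.0723 + -0.4990i, |z|^2 = 1.3987
Iter 4: z = -0.0722 + 0.6921i, |z|^2 = 0.4842
Iter 5: z = -1.4467 + -0.4780i, |z|^2 = 2.3215
Iter 6: z = 0.8915 + 1.0051i, |z|^2 = 1.8050
Iter 7: z = -1.1883 + 1.4141i, |z|^2 = 3.4117
Iter 8: z = -1.5606 + -3.7387i, |z|^2 = 16.4134
Escaped at iteration 8

Answer: 8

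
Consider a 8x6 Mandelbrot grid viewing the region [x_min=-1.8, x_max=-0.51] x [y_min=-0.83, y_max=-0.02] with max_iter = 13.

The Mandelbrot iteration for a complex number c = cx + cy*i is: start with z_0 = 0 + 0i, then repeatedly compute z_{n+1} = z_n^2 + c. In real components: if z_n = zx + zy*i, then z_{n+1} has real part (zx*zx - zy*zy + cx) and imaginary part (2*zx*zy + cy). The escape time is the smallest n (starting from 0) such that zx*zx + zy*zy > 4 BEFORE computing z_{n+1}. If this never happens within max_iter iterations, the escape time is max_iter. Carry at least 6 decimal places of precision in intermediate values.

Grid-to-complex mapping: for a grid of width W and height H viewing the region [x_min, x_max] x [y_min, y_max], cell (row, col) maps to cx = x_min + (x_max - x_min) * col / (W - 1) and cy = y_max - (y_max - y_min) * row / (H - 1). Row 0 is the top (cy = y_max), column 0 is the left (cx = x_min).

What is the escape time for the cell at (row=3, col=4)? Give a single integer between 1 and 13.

z_0 = 0 + 0i, c = -1.0629 + -0.5060i
Iter 1: z = -1.0629 + -0.5060i, |z|^2 = 1.3857
Iter 2: z = -0.1892 + 0.5696i, |z|^2 = 0.3603
Iter 3: z = -1.3515 + -0.7216i, |z|^2 = 2.3472
Iter 4: z = 0.2430 + 1.4444i, |z|^2 = 2.1454
Iter 5: z = -3.0901 + 0.1961i, |z|^2 = 9.5874
Escaped at iteration 5

Answer: 5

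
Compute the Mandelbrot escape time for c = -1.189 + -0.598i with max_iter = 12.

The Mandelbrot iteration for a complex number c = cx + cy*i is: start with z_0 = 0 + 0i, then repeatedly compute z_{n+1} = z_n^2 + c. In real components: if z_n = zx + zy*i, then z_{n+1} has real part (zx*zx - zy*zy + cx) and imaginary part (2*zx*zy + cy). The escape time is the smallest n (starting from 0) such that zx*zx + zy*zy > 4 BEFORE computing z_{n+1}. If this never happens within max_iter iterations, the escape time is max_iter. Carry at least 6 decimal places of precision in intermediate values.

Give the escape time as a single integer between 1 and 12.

z_0 = 0 + 0i, c = -1.1890 + -0.5980i
Iter 1: z = -1.1890 + -0.5980i, |z|^2 = 1.7713
Iter 2: z = -0.1329 + 0.8240i, |z|^2 = 0.6967
Iter 3: z = -1.8504 + -0.8170i, |z|^2 = 4.0914
Escaped at iteration 3

Answer: 3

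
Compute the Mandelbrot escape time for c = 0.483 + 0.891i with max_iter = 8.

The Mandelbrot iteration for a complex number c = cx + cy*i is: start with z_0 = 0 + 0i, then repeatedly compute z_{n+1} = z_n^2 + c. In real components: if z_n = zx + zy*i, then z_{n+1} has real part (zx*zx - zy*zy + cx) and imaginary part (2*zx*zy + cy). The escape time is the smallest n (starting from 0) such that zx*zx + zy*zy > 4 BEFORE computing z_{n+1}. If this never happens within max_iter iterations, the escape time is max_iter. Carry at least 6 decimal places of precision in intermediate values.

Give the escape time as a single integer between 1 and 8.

z_0 = 0 + 0i, c = 0.4830 + 0.8910i
Iter 1: z = 0.4830 + 0.8910i, |z|^2 = 1.0272
Iter 2: z = -0.0776 + 1.7517i, |z|^2 = 3.0745
Iter 3: z = -2.5795 + 0.6192i, |z|^2 = 7.0369
Escaped at iteration 3

Answer: 3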